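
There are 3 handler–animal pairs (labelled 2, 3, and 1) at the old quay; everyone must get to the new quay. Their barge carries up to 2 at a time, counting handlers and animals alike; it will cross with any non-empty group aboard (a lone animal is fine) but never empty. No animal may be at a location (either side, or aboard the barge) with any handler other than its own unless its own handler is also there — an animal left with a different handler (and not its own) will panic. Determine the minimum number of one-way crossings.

Counting alone: each trip to the new quay takes at most 2 across and each return brings at least 1 back, so after t trips out (and t−1 returns) at most 2t − (t−1) of the 6 are across; that first reaches 6 at t = 5, so at least 9 crossings are needed.
The safety rule pushes this higher. Following every safe sequence of crossings, the most of the 6 that can be at the new quay as the barge arrives there on crossing 9 is 5 — never all 6.
So no plan with fewer than 11 crossings exists, and this one achieves 11:
1. animal 2 and handler 2 cross → the new quay.
2. handler 2 crosses ← the old quay.
3. animal 1 and animal 3 cross → the new quay.
4. animal 2 crosses ← the old quay.
5. handler 1 and handler 3 cross → the new quay.
6. animal 3 and handler 3 cross ← the old quay.
7. handler 2 and handler 3 cross → the new quay.
8. animal 1 crosses ← the old quay.
9. animal 2 and animal 3 cross → the new quay.
10. handler 1 crosses ← the old quay.
11. animal 1 and handler 1 cross → the new quay.

11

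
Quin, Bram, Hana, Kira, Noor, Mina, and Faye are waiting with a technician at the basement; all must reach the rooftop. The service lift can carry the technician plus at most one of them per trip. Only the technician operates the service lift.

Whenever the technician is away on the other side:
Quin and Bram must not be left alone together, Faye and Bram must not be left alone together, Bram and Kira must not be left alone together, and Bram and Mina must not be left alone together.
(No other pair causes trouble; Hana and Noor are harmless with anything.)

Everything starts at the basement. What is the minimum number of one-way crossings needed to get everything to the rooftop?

Following every safe sequence of crossings from the start, the most of the 7 that can be at the rooftop as the service lift arrives there on crossings 1, 3, 5, 7 is 1, 2, 3, 4 respectively; the best ever achieved is 4 of 7.
From crossing 9 on, no configuration arises that was not already reachable earlier: only 44 distinct safe configurations (who is on which side, and where the service lift is) can ever be reached, none of them has everyone across, and every continuation just revisits them. So no valid plan exists.

impossible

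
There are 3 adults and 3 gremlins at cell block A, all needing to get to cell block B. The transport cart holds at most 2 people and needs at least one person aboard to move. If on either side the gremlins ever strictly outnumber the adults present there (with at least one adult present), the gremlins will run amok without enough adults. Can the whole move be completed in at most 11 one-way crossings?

Yes

Yes — this plan uses 11 crossings (≤ 11):
1. 2 gremlins → cell block B.  (cell block A: 3A 1G; cell block B: 0A 2G)
2. 1 gremlin ← cell block A.  (cell block A: 3A 2G; cell block B: 0A 1G)
3. 2 gremlins → cell block B.  (cell block A: 3A 0G; cell block B: 0A 3G)
4. 1 gremlin ← cell block A.  (cell block A: 3A 1G; cell block B: 0A 2G)
5. 2 adults → cell block B.  (cell block A: 1A 1G; cell block B: 2A 2G)
6. 1 adult and 1 gremlin ← cell block A.  (cell block A: 2A 2G; cell block B: 1A 1G)
7. 2 adults → cell block B.  (cell block A: 0A 2G; cell block B: 3A 1G)
8. 1 gremlin ← cell block A.  (cell block A: 0A 3G; cell block B: 3A 0G)
9. 2 gremlins → cell block B.  (cell block A: 0A 1G; cell block B: 3A 2G)
10. 1 gremlin ← cell block A.  (cell block A: 0A 2G; cell block B: 3A 1G)
11. 2 gremlins → cell block B.  (cell block A: 0A 0G; cell block B: 3A 3G)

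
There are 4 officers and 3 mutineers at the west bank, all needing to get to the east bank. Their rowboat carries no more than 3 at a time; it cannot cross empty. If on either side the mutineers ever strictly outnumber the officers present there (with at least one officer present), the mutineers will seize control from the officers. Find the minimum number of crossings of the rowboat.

Counting alone: each trip to the east bank takes at most 3 across and each return brings at least 1 back, so after t trips out (and t−1 returns) at most 3t − (t−1) of the 7 are across; that first reaches 7 at t = 3, so at least 5 crossings are needed.
The plan below uses exactly 5 crossings, so it is optimal:
1. 3 mutineers → the east bank.  (the west bank: 4O 0M; the east bank: 0O 3M)
2. 1 mutineer ← the west bank.  (the west bank: 4O 1M; the east bank: 0O 2M)
3. 3 officers → the east bank.  (the west bank: 1O 1M; the east bank: 3O 2M)
4. 1 officer ← the west bank.  (the west bank: 2O 1M; the east bank: 2O 2M)
5. 2 officers and 1 mutineer → the east bank.  (the west bank: 0O 0M; the east bank: 4O 3M)

5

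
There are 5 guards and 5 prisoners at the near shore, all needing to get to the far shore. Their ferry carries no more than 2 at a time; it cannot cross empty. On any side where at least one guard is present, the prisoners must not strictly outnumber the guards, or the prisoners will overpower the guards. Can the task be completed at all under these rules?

Following every safe sequence of crossings from the start, the most of the 10 that can be at the far shore as the ferry arrives there on crossings 1, 3, 5, 7 is 2, 3, 4, 5 respectively; the best ever achieved is 5 of 10.
From crossing 9 on, no configuration arises that was not already reachable earlier: only 13 distinct safe configurations (who is on which side, and where the ferry is) can ever be reached, none of them has everyone across, and every continuation just revisits them. They are: 0 guards + 0 prisoners across (ferry back at the start); 0 guards + 1 prisoner across (ferry there); 0 guards + 1 prisoner across (ferry back at the start); 0 guards + 2 prisoners across (ferry there); 0 guards + 2 prisoners across (ferry back at the start); 0 guards + 3 prisoners across (ferry there); 0 guards + 3 prisoners across (ferry back at the start); 0 guards + 4 prisoners across (ferry there); 0 guards + 4 prisoners across (ferry back at the start); 0 guards + 5 prisoners across (ferry there); 1 guard + 1 prisoner across (ferry there); 1 guard + 1 prisoner across (ferry back at the start); 2 guards + 2 prisoners across (ferry there). So no valid plan exists.

No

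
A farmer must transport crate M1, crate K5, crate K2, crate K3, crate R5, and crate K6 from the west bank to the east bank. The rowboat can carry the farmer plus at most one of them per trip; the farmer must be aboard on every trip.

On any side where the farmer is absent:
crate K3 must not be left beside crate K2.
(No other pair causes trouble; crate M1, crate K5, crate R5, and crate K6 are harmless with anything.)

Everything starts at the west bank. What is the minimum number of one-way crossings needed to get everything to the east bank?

11

Counting alone: the farmer can take at most 1 across per trip to the east bank, so moving all 6 needs at least 6 loaded trips out, with a return between consecutive ones — at least 11 crossings.
The plan below uses exactly 11 crossings, so it is optimal:
1. Farmer goes to the east bank with crate K2.  [the west bank: crate K3, crate K5, crate K6, crate M1, crate R5 | the east bank: crate K2]
2. Farmer goes back to the west bank alone.  [the west bank: crate K3, crate K5, crate K6, crate M1, crate R5 | the east bank: crate K2]
3. Farmer goes to the east bank with crate M1.  [the west bank: crate K3, crate K5, crate K6, crate R5 | the east bank: crate K2, crate M1]
4. Farmer goes back to the west bank alone.  [the west bank: crate K3, crate K5, crate K6, crate R5 | the east bank: crate K2, crate M1]
5. Farmer goes to the east bank with crate K5.  [the west bank: crate K3, crate K6, crate R5 | the east bank: crate K2, crate K5, crate M1]
6. Farmer goes back to the west bank alone.  [the west bank: crate K3, crate K6, crate R5 | the east bank: crate K2, crate K5, crate M1]
7. Farmer goes to the east bank with crate R5.  [the west bank: crate K3, crate K6 | the east bank: crate K2, crate K5, crate M1, crate R5]
8. Farmer goes back to the west bank alone.  [the west bank: crate K3, crate K6 | the east bank: crate K2, crate K5, crate M1, crate R5]
9. Farmer goes to the east bank with crate K6.  [the west bank: crate K3 | the east bank: crate K2, crate K5, crate K6, crate M1, crate R5]
10. Farmer goes back to the west bank alone.  [the west bank: crate K3 | the east bank: crate K2, crate K5, crate K6, crate M1, crate R5]
11. Farmer goes to the east bank with crate K3.  [the west bank: — | the east bank: crate K2, crate K3, crate K5, crate K6, crate M1, crate R5]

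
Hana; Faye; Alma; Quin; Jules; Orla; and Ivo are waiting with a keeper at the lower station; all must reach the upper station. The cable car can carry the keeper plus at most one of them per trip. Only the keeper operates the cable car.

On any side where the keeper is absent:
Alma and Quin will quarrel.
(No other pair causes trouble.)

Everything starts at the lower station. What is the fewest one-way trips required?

13

Counting alone: the keeper can take at most 1 across per trip to the upper station, so moving all 7 needs at least 7 loaded trips out, with a return between consecutive ones — at least 13 crossings.
The plan below uses exactly 13 crossings, so it is optimal:
1. Keeper goes to the upper station with Alma.
2. Keeper goes back to the lower station alone.
3. Keeper goes to the upper station with Hana.
4. Keeper goes back to the lower station alone.
5. Keeper goes to the upper station with Faye.
6. Keeper goes back to the lower station alone.
7. Keeper goes to the upper station with Jules.
8. Keeper goes back to the lower station alone.
9. Keeper goes to the upper station with Orla.
10. Keeper goes back to the lower station alone.
11. Keeper goes to the upper station with Ivo.
12. Keeper goes back to the lower station alone.
13. Keeper goes to the upper station with Quin.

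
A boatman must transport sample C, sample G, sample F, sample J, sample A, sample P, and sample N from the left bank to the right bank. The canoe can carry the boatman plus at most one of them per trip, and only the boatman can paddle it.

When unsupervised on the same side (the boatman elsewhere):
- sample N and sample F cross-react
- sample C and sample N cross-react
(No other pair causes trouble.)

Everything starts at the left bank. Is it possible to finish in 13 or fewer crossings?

Counting alone: the boatman can take at most 1 across per trip to the right bank, so moving all 7 needs at least 7 loaded trips out, with a return between consecutive ones — at least 13 crossings.
The safety rule pushes this higher. Following every safe sequence of crossings, the most of the 7 that can be at the right bank as the canoe arrives there on crossing 13 is 6 — never all 7.
So the move cannot be finished within 13 crossings. (The shortest complete plan takes 15:)
1. Boatman goes to the right bank with sample N.
2. Boatman goes back to the left bank alone.
3. Boatman goes to the right bank with sample C.
4. Boatman goes back to the left bank with sample N.
5. Boatman goes to the right bank with sample F.
6. Boatman goes back to the left bank alone.
7. Boatman goes to the right bank with sample G.
8. Boatman goes back to the left bank alone.
9. Boatman goes to the right bank with sample J.
10. Boatman goes back to the left bank alone.
11. Boatman goes to the right bank with sample A.
12. Boatman goes back to the left bank alone.
13. Boatman goes to the right bank with sample P.
14. Boatman goes back to the left bank alone.
15. Boatman goes to the right bank with sample N.

No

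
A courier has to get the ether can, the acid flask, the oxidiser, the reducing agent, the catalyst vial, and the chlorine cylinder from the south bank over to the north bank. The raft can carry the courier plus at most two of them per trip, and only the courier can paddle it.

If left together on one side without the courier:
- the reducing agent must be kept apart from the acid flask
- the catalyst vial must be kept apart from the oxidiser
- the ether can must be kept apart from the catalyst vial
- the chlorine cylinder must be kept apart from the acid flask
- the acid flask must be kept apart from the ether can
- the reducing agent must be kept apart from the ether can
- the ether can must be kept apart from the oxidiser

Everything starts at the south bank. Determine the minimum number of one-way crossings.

Whatever the first load, the items left behind include a forbidden pair without the courier. No opening move is safe, so no plan exists.

impossible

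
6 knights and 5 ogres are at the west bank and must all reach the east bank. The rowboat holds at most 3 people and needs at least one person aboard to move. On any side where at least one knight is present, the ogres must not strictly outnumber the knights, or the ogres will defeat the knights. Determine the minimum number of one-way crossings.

Counting alone: each trip to the east bank takes at most 3 across and each return brings at least 1 back, so after t trips out (and t−1 returns) at most 3t − (t−1) of the 11 are across; that first reaches 11 at t = 5, so at least 9 crossings are needed.
The plan below uses exactly 9 crossings, so it is optimal:
1. 3 ogres → the east bank.  (the west bank: 6K 2O; the east bank: 0K 3O)
2. 1 ogre ← the west bank.  (the west bank: 6K 3O; the east bank: 0K 2O)
3. 3 knights → the east bank.  (the west bank: 3K 3O; the east bank: 3K 2O)
4. 1 knight ← the west bank.  (the west bank: 4K 3O; the east bank: 2K 2O)
5. 2 knights and 1 ogre → the east bank.  (the west bank: 2K 2O; the east bank: 4K 3O)
6. 1 knight ← the west bank.  (the west bank: 3K 2O; the east bank: 3K 3O)
7. 2 knights and 1 ogre → the east bank.  (the west bank: 1K 1O; the east bank: 5K 4O)
8. 1 knight ← the west bank.  (the west bank: 2K 1O; the east bank: 4K 4O)
9. 2 knights and 1 ogre → the east bank.  (the west bank: 0K 0O; the east bank: 6K 5O)

9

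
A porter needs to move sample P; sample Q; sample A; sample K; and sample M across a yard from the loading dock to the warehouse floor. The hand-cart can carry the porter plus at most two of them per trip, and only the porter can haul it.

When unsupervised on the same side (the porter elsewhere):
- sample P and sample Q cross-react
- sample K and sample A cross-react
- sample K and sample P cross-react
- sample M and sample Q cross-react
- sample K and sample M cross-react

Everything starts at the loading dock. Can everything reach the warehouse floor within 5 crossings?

Counting alone: the porter can take at most 2 across per trip to the warehouse floor, so moving all 5 needs at least 3 loaded trips out, with a return between consecutive ones — at least 5 crossings.
The safety rule pushes this higher. Following every safe sequence of crossings, the most of the 5 that can be at the warehouse floor as the hand-cart arrives there on crossing 5 is 4 — never all 5.
So the move cannot be finished within 5 crossings. (The shortest complete plan takes 7:)
1. Porter goes to the warehouse floor with sample K and sample Q.
2. Porter goes back to the loading dock alone.
3. Porter goes to the warehouse floor with sample P.
4. Porter goes back to the loading dock with sample K and sample Q.
5. Porter goes to the warehouse floor with sample A and sample M.
6. Porter goes back to the loading dock alone.
7. Porter goes to the warehouse floor with sample K and sample Q.

No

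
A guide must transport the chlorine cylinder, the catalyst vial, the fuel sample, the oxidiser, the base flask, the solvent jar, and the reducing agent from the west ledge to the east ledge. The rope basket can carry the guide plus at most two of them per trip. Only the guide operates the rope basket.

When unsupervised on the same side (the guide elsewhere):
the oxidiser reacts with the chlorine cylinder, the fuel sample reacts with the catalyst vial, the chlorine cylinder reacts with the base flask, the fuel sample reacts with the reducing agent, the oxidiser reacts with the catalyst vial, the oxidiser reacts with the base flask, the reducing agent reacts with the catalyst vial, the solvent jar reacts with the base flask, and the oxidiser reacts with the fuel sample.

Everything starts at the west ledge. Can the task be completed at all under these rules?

No

Whatever the first load, the items left behind include a forbidden pair without the guide. No opening move is safe, so no plan exists.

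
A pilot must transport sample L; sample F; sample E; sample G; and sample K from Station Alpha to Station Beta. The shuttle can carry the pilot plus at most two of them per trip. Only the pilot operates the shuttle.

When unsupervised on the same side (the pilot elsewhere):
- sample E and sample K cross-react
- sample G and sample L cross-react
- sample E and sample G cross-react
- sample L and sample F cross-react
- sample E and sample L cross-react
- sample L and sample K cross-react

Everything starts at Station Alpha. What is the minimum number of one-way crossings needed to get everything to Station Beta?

Counting alone: the pilot can take at most 2 across per trip to Station Beta, so moving all 5 needs at least 3 loaded trips out, with a return between consecutive ones — at least 5 crossings.
The safety rule pushes this higher. Following every safe sequence of crossings, the most of the 5 that can be at Station Beta as the shuttle arrives there on crossing 5 is 4 — never all 5.
So no plan with fewer than 7 crossings exists, and this one achieves 7:
1. Pilot goes to Station Beta with sample E and sample L.
2. Pilot goes back to Station Alpha with sample L.
3. Pilot goes to Station Beta with sample F and sample L.
4. Pilot goes back to Station Alpha with sample L.
5. Pilot goes to Station Beta with sample G and sample K.
6. Pilot goes back to Station Alpha with sample E.
7. Pilot goes to Station Beta with sample E and sample L.

7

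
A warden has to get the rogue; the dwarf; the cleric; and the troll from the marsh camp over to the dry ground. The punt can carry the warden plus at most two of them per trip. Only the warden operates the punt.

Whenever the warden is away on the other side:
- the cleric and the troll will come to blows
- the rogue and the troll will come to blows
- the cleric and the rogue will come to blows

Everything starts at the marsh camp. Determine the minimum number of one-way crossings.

5

Counting alone: the warden can take at most 2 across per trip to the dry ground, so moving all 4 needs at least 2 loaded trips out, with a return between consecutive ones — at least 3 crossings.
The safety rule pushes this higher. Following every safe sequence of crossings, the most of the 4 that can be at the dry ground as the punt arrives there on crossing 3 is 3 — never all 4.
So no plan with fewer than 5 crossings exists, and this one achieves 5:
1. Warden goes to the dry ground with the cleric and the rogue.
2. Warden goes back to the marsh camp with the rogue.
3. Warden goes to the dry ground with the dwarf and the rogue.
4. Warden goes back to the marsh camp with the rogue.
5. Warden goes to the dry ground with the rogue and the troll.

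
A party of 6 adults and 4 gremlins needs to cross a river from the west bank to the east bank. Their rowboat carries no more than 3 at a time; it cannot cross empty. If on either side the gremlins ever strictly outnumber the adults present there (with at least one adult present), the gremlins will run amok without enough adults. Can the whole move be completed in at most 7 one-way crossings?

No

Counting alone: each trip to the east bank takes at most 3 across and each return brings at least 1 back, so after t trips out (and t−1 returns) at most 3t − (t−1) of the 10 are across; that first reaches 10 at t = 5, so at least 9 crossings are needed.
Since 7 < 9, 7 crossings cannot be enough. (The shortest complete plan in fact takes 9:)
1. 2 gremlins → the east bank.  (the west bank: 6A 2G; the east bank: 0A 2G)
2. 1 gremlin ← the west bank.  (the west bank: 6A 3G; the east bank: 0A 1G)
3. 3 gremlins → the east bank.  (the west bank: 6A 0G; the east bank: 0A 4G)
4. 1 gremlin ← the west bank.  (the west bank: 6A 1G; the east bank: 0A 3G)
5. 3 adults → the east bank.  (the west bank: 3A 1G; the east bank: 3A 3G)
6. 1 gremlin ← the west bank.  (the west bank: 3A 2G; the east bank: 3A 2G)
7. 1 adult and 2 gremlins → the east bank.  (the west bank: 2A 0G; the east bank: 4A 4G)
8. 1 gremlin ← the west bank.  (the west bank: 2A 1G; the east bank: 4A 3G)
9. 2 adults and 1 gremlin → the east bank.  (the west bank: 0A 0G; the east bank: 6A 4G)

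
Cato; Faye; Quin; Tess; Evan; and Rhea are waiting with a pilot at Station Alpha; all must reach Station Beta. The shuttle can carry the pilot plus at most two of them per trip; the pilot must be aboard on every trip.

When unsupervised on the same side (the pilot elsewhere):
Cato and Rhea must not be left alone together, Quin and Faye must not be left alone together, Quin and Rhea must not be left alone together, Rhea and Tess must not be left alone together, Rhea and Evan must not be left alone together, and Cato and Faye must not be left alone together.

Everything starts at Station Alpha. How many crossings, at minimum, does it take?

7

Counting alone: the pilot can take at most 2 across per trip to Station Beta, so moving all 6 needs at least 3 loaded trips out, with a return between consecutive ones — at least 5 crossings.
The safety rule pushes this higher. Following every safe sequence of crossings, the most of the 6 that can be at Station Beta as the shuttle arrives there on crossing 5 is 5 — never all 6.
So no plan with fewer than 7 crossings exists, and this one achieves 7:
1. Pilot goes to Station Beta with Faye and Rhea.  [Station Alpha: Cato, Evan, Quin, Tess | Station Beta: Faye, Rhea]
2. Pilot goes back to Station Alpha alone.  [Station Alpha: Cato, Evan, Quin, Tess | Station Beta: Faye, Rhea]
3. Pilot goes to Station Beta with Cato and Quin.  [Station Alpha: Evan, Tess | Station Beta: Cato, Faye, Quin, Rhea]
4. Pilot goes back to Station Alpha with Faye and Rhea.  [Station Alpha: Evan, Faye, Rhea, Tess | Station Beta: Cato, Quin]
5. Pilot goes to Station Beta with Evan and Tess.  [Station Alpha: Faye, Rhea | Station Beta: Cato, Evan, Quin, Tess]
6. Pilot goes back to Station Alpha alone.  [Station Alpha: Faye, Rhea | Station Beta: Cato, Evan, Quin, Tess]
7. Pilot goes to Station Beta with Faye and Rhea.  [Station Alpha: — | Station Beta: Cato, Evan, Faye, Quin, Rhea, Tess]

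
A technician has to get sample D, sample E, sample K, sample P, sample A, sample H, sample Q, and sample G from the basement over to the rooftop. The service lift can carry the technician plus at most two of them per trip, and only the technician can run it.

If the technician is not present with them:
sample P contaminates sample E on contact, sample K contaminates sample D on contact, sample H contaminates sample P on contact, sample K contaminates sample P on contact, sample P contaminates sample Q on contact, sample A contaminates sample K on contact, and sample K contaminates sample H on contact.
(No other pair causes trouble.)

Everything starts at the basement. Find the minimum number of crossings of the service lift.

13

Counting alone: the technician can take at most 2 across per trip to the rooftop, so moving all 8 needs at least 4 loaded trips out, with a return between consecutive ones — at least 7 crossings.
The safety rule pushes this higher. Following every safe sequence of crossings, the most of the 8 that can be at the rooftop as the service lift arrives there on crossings 7, 9, 11 is 5, 6, 7 respectively — never all 8.
So no plan with fewer than 13 crossings exists, and this one achieves 13:
1. Technician goes to the rooftop with sample K and sample P.  [the basement: sample A, sample D, sample E, sample G, sample H, sample Q | the rooftop: sample K, sample P]
2. Technician goes back to the basement with sample K.  [the basement: sample A, sample D, sample E, sample G, sample H, sample K, sample Q | the rooftop: sample P]
3. Technician goes to the rooftop with sample D and sample K.  [the basement: sample A, sample E, sample G, sample H, sample Q | the rooftop: sample D, sample K, sample P]
4. Technician goes back to the basement with sample K.  [the basement: sample A, sample E, sample G, sample H, sample K, sample Q | the rooftop: sample D, sample P]
5. Technician goes to the rooftop with sample A and sample K.  [the basement: sample E, sample G, sample H, sample Q | the rooftop: sample A, sample D, sample K, sample P]
6. Technician goes back to the basement with sample K.  [the basement: sample E, sample G, sample H, sample K, sample Q | the rooftop: sample A, sample D, sample P]
7. Technician goes to the rooftop with sample E and sample H.  [the basement: sample G, sample K, sample Q | the rooftop: sample A, sample D, sample E, sample H, sample P]
8. Technician goes back to the basement with sample P.  [the basement: sample G, sample K, sample P, sample Q | the rooftop: sample A, sample D, sample E, sample H]
9. Technician goes to the rooftop with sample K and sample Q.  [the basement: sample G, sample P | the rooftop: sample A, sample D, sample E, sample H, sample K, sample Q]
10. Technician goes back to the basement with sample K.  [the basement: sample G, sample K, sample P | the rooftop: sample A, sample D, sample E, sample H, sample Q]
11. Technician goes to the rooftop with sample G and sample K.  [the basement: sample P | the rooftop: sample A, sample D, sample E, sample G, sample H, sample K, sample Q]
12. Technician goes back to the basement with sample K.  [the basement: sample K, sample P | the rooftop: sample A, sample D, sample E, sample G, sample H, sample Q]
13. Technician goes to the rooftop with sample K and sample P.  [the basement: — | the rooftop: sample A, sample D, sample E, sample G, sample H, sample K, sample P, sample Q]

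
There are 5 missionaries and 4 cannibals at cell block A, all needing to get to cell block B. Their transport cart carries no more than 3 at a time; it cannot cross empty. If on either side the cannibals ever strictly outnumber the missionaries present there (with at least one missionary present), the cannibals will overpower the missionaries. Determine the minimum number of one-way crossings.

7

Counting alone: each trip to cell block B takes at most 3 across and each return brings at least 1 back, so after t trips out (and t−1 returns) at most 3t − (t−1) of the 9 are across; that first reaches 9 at t = 4, so at least 7 crossings are needed.
The plan below uses exactly 7 crossings, so it is optimal:
1. 3 cannibals → cell block B.  (cell block A: 5M 1C; cell block B: 0M 3C)
2. 1 cannibal ← cell block A.  (cell block A: 5M 2C; cell block B: 0M 2C)
3. 3 missionaries → cell block B.  (cell block A: 2M 2C; cell block B: 3M 2C)
4. 1 missionary ← cell block A.  (cell block A: 3M 2C; cell block B: 2M 2C)
5. 2 missionaries and 1 cannibal → cell block B.  (cell block A: 1M 1C; cell block B: 4M 3C)
6. 1 missionary ← cell block A.  (cell block A: 2M 1C; cell block B: 3M 3C)
7. 2 missionaries and 1 cannibal → cell block B.  (cell block A: 0M 0C; cell block B: 5M 4C)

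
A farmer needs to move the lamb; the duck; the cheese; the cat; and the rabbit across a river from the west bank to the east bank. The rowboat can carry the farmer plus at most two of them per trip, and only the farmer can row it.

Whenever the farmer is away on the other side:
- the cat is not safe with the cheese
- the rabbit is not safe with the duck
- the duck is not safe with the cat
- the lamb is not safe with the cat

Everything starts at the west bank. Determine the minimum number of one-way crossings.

Counting alone: the farmer can take at most 2 across per trip to the east bank, so moving all 5 needs at least 3 loaded trips out, with a return between consecutive ones — at least 5 crossings.
The plan below uses exactly 5 crossings, so it is optimal:
1. Farmer goes to the east bank with the cat and the duck.  [the west bank: the cheese, the lamb, the rabbit | the east bank: the cat, the duck]
2. Farmer goes back to the west bank with the cat.  [the west bank: the cat, the cheese, the lamb, the rabbit | the east bank: the duck]
3. Farmer goes to the east bank with the cheese and the lamb.  [the west bank: the cat, the rabbit | the east bank: the cheese, the duck, the lamb]
4. Farmer goes back to the west bank alone.  [the west bank: the cat, the rabbit | the east bank: the cheese, the duck, the lamb]
5. Farmer goes to the east bank with the cat and the rabbit.  [the west bank: — | the east bank: the cat, the cheese, the duck, the lamb, the rabbit]

5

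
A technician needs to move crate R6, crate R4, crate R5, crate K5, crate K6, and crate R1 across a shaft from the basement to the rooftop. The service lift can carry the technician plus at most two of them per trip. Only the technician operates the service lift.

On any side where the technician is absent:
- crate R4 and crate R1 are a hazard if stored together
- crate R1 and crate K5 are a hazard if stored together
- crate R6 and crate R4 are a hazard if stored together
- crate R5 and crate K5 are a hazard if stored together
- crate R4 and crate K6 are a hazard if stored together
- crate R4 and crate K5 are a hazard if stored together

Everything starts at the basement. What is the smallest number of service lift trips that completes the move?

9

Counting alone: the technician can take at most 2 across per trip to the rooftop, so moving all 6 needs at least 3 loaded trips out, with a return between consecutive ones — at least 5 crossings.
The safety rule pushes this higher. Following every safe sequence of crossings, the most of the 6 that can be at the rooftop as the service lift arrives there on crossings 5, 7 is 4, 5 respectively — never all 6.
So no plan with fewer than 9 crossings exists, and this one achieves 9:
1. Technician goes to the rooftop with crate K5 and crate R4.
2. Technician goes back to the basement with crate R4.
3. Technician goes to the rooftop with crate R4 and crate R6.
4. Technician goes back to the basement with crate R4.
5. Technician goes to the rooftop with crate K6 and crate R4.
6. Technician goes back to the basement with crate R4.
7. Technician goes to the rooftop with crate R1 and crate R5.
8. Technician goes back to the basement with crate K5.
9. Technician goes to the rooftop with crate K5 and crate R4.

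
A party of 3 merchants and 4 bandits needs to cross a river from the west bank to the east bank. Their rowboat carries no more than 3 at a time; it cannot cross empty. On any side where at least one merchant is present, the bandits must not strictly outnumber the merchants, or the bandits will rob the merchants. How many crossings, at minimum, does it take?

The bandits already outnumber the merchants at the west bank before anyone moves, so the starting position itself is disallowed.

impossible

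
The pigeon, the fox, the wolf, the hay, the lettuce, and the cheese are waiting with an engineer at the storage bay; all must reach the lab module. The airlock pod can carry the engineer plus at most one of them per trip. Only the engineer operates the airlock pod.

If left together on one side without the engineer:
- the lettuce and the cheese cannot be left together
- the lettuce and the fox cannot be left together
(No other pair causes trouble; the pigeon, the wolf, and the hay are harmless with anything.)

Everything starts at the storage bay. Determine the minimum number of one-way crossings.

Counting alone: the engineer can take at most 1 across per trip to the lab module, so moving all 6 needs at least 6 loaded trips out, with a return between consecutive ones — at least 11 crossings.
The safety rule pushes this higher. Following every safe sequence of crossings, the most of the 6 that can be at the lab module as the airlock pod arrives there on crossing 11 is 5 — never all 6.
So no plan with fewer than 13 crossings exists, and this one achieves 13:
1. Engineer goes to the lab module with the lettuce.  [the storage bay: the cheese, the fox, the hay, the pigeon, the wolf | the lab module: the lettuce]
2. Engineer goes back to the storage bay alone.  [the storage bay: the cheese, the fox, the hay, the pigeon, the wolf | the lab module: the lettuce]
3. Engineer goes to the lab module with the pigeon.  [the storage bay: the cheese, the fox, the hay, the wolf | the lab module: the lettuce, the pigeon]
4. Engineer goes back to the storage bay alone.  [the storage bay: the cheese, the fox, the hay, the wolf | the lab module: the lettuce, the pigeon]
5. Engineer goes to the lab module with the fox.  [the storage bay: the cheese, the hay, the wolf | the lab module: the fox, the lettuce, the pigeon]
6. Engineer goes back to the storage bay with the lettuce.  [the storage bay: the cheese, the hay, the lettuce, the wolf | the lab module: the fox, the pigeon]
7. Engineer goes to the lab module with the cheese.  [the storage bay: the hay, the lettuce, the wolf | the lab module: the cheese, the fox, the pigeon]
8. Engineer goes back to the storage bay alone.  [the storage bay: the hay, the lettuce, the wolf | the lab module: the cheese, the fox, the pigeon]
9. Engineer goes to the lab module with the wolf.  [the storage bay: the hay, the lettuce | the lab module: the cheese, the fox, the pigeon, the wolf]
10. Engineer goes back to the storage bay alone.  [the storage bay: the hay, the lettuce | the lab module: the cheese, the fox, the pigeon, the wolf]
11. Engineer goes to the lab module with the hay.  [the storage bay: the lettuce | the lab module: the cheese, the fox, the hay, the pigeon, the wolf]
12. Engineer goes back to the storage bay alone.  [the storage bay: the lettuce | the lab module: the cheese, the fox, the hay, the pigeon, the wolf]
13. Engineer goes to the lab module with the lettuce.  [the storage bay: — | the lab module: the cheese, the fox, the hay, the lettuce, the pigeon, the wolf]

13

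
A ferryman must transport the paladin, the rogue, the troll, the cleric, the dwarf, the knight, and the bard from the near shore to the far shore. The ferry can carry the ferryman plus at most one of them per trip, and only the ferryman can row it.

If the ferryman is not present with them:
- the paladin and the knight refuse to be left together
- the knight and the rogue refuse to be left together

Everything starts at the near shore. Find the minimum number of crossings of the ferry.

Counting alone: the ferryman can take at most 1 across per trip to the far shore, so moving all 7 needs at least 7 loaded trips out, with a return between consecutive ones — at least 13 crossings.
The safety rule pushes this higher. Following every safe sequence of crossings, the most of the 7 that can be at the far shore as the ferry arrives there on crossing 13 is 6 — never all 7.
So no plan with fewer than 15 crossings exists, and this one achieves 15:
1. Ferryman goes to the far shore with the knight.
2. Ferryman goes back to the near shore alone.
3. Ferryman goes to the far shore with the paladin.
4. Ferryman goes back to the near shore with the knight.
5. Ferryman goes to the far shore with the rogue.
6. Ferryman goes back to the near shore alone.
7. Ferryman goes to the far shore with the troll.
8. Ferryman goes back to the near shore alone.
9. Ferryman goes to the far shore with the cleric.
10. Ferryman goes back to the near shore alone.
11. Ferryman goes to the far shore with the dwarf.
12. Ferryman goes back to the near shore alone.
13. Ferryman goes to the far shore with the bard.
14. Ferryman goes back to the near shore alone.
15. Ferryman goes to the far shore with the knight.

15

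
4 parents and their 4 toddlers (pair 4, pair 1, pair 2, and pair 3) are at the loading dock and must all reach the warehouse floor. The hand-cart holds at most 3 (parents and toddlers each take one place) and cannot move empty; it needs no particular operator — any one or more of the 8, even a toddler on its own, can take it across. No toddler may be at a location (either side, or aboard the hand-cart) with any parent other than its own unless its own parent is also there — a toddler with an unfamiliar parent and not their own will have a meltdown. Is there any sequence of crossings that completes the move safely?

1. parent 4 and toddler 4 cross → the warehouse floor.
2. parent 4 crosses ← the loading dock.
3. parent 1, parent 4, and toddler 1 cross → the warehouse floor.
4. parent 4 and toddler 4 cross ← the loading dock.
5. parent 2, parent 3, and parent 4 cross → the warehouse floor.
6. toddler 1 crosses ← the loading dock.
7. toddler 1 and toddler 4 cross → the warehouse floor.
8. toddler 4 crosses ← the loading dock.
9. toddler 2, toddler 3, and toddler 4 cross → the warehouse floor.

Yes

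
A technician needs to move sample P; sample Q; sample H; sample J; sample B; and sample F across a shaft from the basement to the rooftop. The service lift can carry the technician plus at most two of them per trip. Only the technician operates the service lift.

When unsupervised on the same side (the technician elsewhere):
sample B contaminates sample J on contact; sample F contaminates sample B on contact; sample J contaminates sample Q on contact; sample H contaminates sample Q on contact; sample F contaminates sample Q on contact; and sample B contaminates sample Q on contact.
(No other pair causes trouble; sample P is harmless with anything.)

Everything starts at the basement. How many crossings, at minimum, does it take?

Counting alone: the technician can take at most 2 across per trip to the rooftop, so moving all 6 needs at least 3 loaded trips out, with a return between consecutive ones — at least 5 crossings.
The safety rule pushes this higher. Following every safe sequence of crossings, the most of the 6 that can be at the rooftop as the service lift arrives there on crossings 5, 7 is 4, 5 respectively — never all 6.
So no plan with fewer than 9 crossings exists, and this one achieves 9:
1. Technician goes to the rooftop with sample B and sample Q.
2. Technician goes back to the basement with sample Q.
3. Technician goes to the rooftop with sample P and sample Q.
4. Technician goes back to the basement with sample Q.
5. Technician goes to the rooftop with sample H and sample Q.
6. Technician goes back to the basement with sample Q.
7. Technician goes to the rooftop with sample F and sample J.
8. Technician goes back to the basement with sample B.
9. Technician goes to the rooftop with sample B and sample Q.

9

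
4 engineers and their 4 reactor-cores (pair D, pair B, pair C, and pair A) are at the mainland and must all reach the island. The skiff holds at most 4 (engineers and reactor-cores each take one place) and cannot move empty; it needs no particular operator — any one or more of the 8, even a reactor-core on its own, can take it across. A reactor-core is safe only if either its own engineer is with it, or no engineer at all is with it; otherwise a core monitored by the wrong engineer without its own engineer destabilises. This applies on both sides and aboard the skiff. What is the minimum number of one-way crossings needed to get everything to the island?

Counting alone: each trip to the island takes at most 4 across and each return brings at least 1 back, so after t trips out (and t−1 returns) at most 4t − (t−1) of the 8 are across; that first reaches 8 at t = 3, so at least 5 crossings are needed.
The plan below uses exactly 5 crossings, so it is optimal:
1. engineer D and reactor-core D cross → the island.
2. engineer D crosses ← the mainland.
3. engineer A, engineer B, engineer C, and engineer D cross → the island.
4. reactor-core D crosses ← the mainland.
5. reactor-core A, reactor-core B, reactor-core C, and reactor-core D cross → the island.

5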